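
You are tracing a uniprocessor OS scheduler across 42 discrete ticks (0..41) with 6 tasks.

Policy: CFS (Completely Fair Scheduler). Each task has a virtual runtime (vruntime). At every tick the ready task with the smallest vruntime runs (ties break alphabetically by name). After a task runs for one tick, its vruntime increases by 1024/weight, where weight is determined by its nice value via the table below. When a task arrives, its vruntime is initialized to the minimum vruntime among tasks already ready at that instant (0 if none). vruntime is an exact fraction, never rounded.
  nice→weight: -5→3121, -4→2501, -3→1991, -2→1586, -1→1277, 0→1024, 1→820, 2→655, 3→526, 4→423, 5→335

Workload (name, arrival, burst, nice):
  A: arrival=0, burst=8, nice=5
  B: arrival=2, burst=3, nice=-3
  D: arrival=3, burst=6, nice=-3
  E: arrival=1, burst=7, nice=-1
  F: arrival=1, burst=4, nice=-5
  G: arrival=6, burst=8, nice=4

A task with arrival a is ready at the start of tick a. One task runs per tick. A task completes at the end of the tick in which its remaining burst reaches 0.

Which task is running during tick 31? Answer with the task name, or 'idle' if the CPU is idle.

t=0: vr[A=0] → run A
t=1: vr[A=1024/335 E=1024/335 F=1024/335] → run A
t=2: vr[A=2048/335 B=1024/335 E=1024/335 F=1024/335] → run B
t=3: vr[A=2048/335 B=2381824/666985 D=1024/335 E=1024/335 F=1024/335] → run D
t=4: vr[A=2048/335 B=2381824/666985 D=2381824/666985 E=1024/335 F=1024/335] → run E
t=5: vr[A=2048/335 B=2381824/666985 D=2381824/666985 E=1650688/427795 F=1024/335] → run F
t=6: vr[A=2048/335 B=2381824/666985 D=2381824/666985 E=1650688/427795 F=3538944/1045535 G=3538944/1045535] → run F
t=7: vr[A=2048/335 B=2381824/666985 D=2381824/666985 E=1650688/427795 F=3881984/1045535 G=3538944/1045535] → run G
t=8: vr[A=2048/335 B=2381824/666985 D=2381824/666985 E=1650688/427795 F=3881984/1045535 G=2567601152/442261305] → run B
t=9: vr[A=2048/335 B=2724864/666985 D=2381824/666985 E=1650688/427795 F=3881984/1045535 G=2567601152/442261305] → run D
t=10: vr[A=2048/335 B=2724864/666985 D=2724864/666985 E=1650688/427795 F=3881984/1045535 G=2567601152/442261305] → run F
t=11: vr[A=2048/335 B=2724864/666985 D=2724864/666985 E=1650688/427795 F=4225024/1045535 G=2567601152/442261305] → run E
t=12: vr[A=2048/335 B=2724864/666985 D=2724864/666985 E=1993728/427795 F=4225024/1045535 G=2567601152/442261305] → run F
t=13: vr[A=2048/335 B=2724864/666985 D=2724864/666985 E=1993728/427795 G=2567601152/442261305] → run B
t=14: vr[A=2048/335 D=2724864/666985 E=1993728/427795 G=2567601152/442261305] → run D
t=15: vr[A=2048/335 D=3067904/666985 E=1993728/427795 G=2567601152/442261305] → run D
t=16: vr[A=2048/335 D=3410944/666985 E=1993728/427795 G=2567601152/442261305] → run E
t=17: vr[A=2048/335 D=3410944/666985 E=2336768/427795 G=2567601152/442261305] → run D
t=18: vr[A=2048/335 D=3753984/666985 E=2336768/427795 G=2567601152/442261305] → run E
t=19: vr[A=2048/335 D=3753984/666985 E=2679808/427795 G=2567601152/442261305] → run D
t=20: vr[A=2048/335 E=2679808/427795 G=2567601152/442261305] → run G
t=21: vr[A=2048/335 E=2679808/427795 G=3638228992/442261305] → run A
t=22: vr[A=3072/335 E=2679808/427795 G=3638228992/442261305] → run E
t=23: vr[A=3072/335 E=3022848/427795 G=3638228992/442261305] → run E
t=24: vr[A=3072/335 E=3365888/427795 G=3638228992/442261305] → run E
t=25: vr[A=3072/335 G=3638228992/442261305] → run G
t=26: vr[A=3072/335 G=1569618944/147420435] → run A
t=27: vr[A=4096/335 G=1569618944/147420435] → run G
t=28: vr[A=4096/335 G=5779484672/442261305] → run A
t=29: vr[A=1024/67 G=5779484672/442261305] → run G
t=30: vr[A=1024/67 G=6850112512/442261305] → run A
t=31: vr[A=6144/335 G=6850112512/442261305] → run G
t=32: vr[A=6144/335 G=2640246784/147420435] → run G
t=33: vr[A=6144/335 G=8991368192/442261305] → run A
t=34: vr[A=7168/335 G=8991368192/442261305] → run G
t=35: vr[A=7168/335] → run A
t=36: (idle)
t=37: (idle)
t=38: (idle)
t=39: (idle)
t=40: (idle)
t=41: (idle)

running at tick 31 = G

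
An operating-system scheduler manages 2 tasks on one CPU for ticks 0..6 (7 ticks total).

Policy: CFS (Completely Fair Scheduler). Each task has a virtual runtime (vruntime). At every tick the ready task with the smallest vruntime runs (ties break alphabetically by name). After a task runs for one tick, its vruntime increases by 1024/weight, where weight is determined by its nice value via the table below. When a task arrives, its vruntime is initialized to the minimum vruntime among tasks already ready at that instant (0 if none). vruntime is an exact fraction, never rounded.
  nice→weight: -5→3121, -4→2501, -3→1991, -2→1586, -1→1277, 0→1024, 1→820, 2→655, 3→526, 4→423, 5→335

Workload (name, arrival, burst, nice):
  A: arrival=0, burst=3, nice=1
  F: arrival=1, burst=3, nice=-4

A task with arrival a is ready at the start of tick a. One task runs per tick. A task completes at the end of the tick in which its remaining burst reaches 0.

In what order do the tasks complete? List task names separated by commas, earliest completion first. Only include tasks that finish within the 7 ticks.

t=0: vr[A=0] → run A
t=1: vr[A=256/205 F=256/205] → run A
t=2: vr[A=512/205 F=256/205] → run F
t=3: vr[A=512/205 F=20736/12505] → run F
t=4: vr[A=512/205 F=25856/12505] → run F
t=5: vr[A=512/205] → run A
t=6: (idle)

completion order = F, A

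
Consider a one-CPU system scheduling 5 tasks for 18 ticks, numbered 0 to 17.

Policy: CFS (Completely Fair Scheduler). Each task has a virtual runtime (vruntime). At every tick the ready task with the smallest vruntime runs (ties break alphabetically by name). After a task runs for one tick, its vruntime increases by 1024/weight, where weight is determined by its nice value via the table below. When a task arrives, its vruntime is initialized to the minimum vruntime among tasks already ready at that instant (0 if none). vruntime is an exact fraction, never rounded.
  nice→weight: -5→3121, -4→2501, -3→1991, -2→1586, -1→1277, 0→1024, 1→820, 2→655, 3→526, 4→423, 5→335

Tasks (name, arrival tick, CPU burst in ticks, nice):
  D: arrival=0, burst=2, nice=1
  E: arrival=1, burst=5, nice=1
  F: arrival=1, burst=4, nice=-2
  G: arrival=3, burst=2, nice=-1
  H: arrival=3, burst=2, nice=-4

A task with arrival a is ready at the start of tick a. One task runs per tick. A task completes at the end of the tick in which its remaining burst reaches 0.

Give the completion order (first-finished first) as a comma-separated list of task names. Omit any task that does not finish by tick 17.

t=0: vr[D=0] → run D
t=1: vr[D=256/205 E=256/205 F=256/205] → run D
t=2: vr[E=256/205 F=256/205] → run E
t=3: vr[E=512/205 F=256/205 G=256/205 H=256/205] → run F
t=4: vr[E=512/205 F=307968/162565 G=256/205 H=256/205] → run G
t=5: vr[E=512/205 F=307968/162565 G=536832/261785 H=256/205] → run H
t=6: vr[E=512/205 F=307968/162565 G=536832/261785 H=20736/12505] → run H
t=7: vr[E=512/205 F=307968/162565 G=536832/261785] → run F
t=8: vr[E=512/205 F=412928/162565 G=536832/261785] → run G
t=9: vr[E=512/205 F=412928/162565] → run E
t=10: vr[E=768/205 F=412928/162565] → run F
t=11: vr[E=768/205 F=517888/162565] → run F
t=12: vr[E=768/205] → run E
t=13: vr[E=1024/205] → run E
t=14: vr[E=256/41] → run E
t=15: (idle)
t=16: (idle)
t=17: (idle)

completion order = D, H, G, F, E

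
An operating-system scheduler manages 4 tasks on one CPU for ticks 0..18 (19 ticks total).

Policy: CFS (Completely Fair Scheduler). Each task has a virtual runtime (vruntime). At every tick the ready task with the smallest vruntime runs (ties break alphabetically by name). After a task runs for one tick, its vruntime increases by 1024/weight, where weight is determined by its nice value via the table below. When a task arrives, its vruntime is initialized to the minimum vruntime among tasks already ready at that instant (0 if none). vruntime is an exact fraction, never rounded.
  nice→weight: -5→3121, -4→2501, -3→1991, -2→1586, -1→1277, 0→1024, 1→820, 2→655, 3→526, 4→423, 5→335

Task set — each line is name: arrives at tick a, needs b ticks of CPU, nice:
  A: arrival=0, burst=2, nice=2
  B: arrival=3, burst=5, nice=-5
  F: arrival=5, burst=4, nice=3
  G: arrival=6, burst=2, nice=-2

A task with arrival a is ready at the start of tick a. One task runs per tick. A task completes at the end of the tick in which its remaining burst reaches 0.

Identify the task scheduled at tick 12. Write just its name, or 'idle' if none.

running at tick 12 = F

t=0: vr[A=0] → run A
t=1: vr[A=1024/655] → run A
t=2: (idle)
t=3: vr[B=0] → run B
t=4: vr[B=1024/3121] → run B
t=5: vr[B=2048/3121 F=2048/3121] → run B
t=6: vr[B=3072/3121 F=2048/3121 G=2048/3121] → run F
t=7: vr[B=3072/3121 F=2136576/820823 G=2048/3121] → run G
t=8: vr[B=3072/3121 F=2136576/820823 G=3222016/2474953] → run B
t=9: vr[B=4096/3121 F=2136576/820823 G=3222016/2474953] → run G
t=10: vr[B=4096/3121 F=2136576/820823] → run B
t=11: vr[F=2136576/820823] → run F
t=12: vr[F=3734528/820823] → run F
t=13: vr[F=5332480/820823] → run F
t=14: (idle)
t=15: (idle)
t=16: (idle)
t=17: (idle)
t=18: (idle)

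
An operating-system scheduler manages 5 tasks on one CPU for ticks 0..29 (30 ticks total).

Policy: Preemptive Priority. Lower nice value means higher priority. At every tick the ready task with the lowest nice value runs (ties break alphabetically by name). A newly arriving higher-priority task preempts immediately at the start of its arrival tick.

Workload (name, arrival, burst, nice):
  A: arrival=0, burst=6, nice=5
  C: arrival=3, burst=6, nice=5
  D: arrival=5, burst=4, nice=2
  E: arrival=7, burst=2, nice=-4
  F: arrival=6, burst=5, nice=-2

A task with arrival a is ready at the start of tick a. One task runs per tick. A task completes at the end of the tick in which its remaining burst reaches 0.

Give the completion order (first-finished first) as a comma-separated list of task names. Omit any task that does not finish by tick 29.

t=0: ready={A} → run A
t=1: ready={A} → run A
t=2: ready={A} → run A
t=3: ready={A,C} → run A
t=4: ready={A,C} → run A
t=5: ready={A,C,D} → run D
t=6: ready={A,C,D,F} → run F
t=7: ready={A,C,D,E,F} → run E
t=8: ready={A,C,D,E,F} → run E
t=9: ready={A,C,D,F} → run F
t=10: ready={A,C,D,F} → run F
t=11: ready={A,C,D,F} → run F
t=12: ready={A,C,D,F} → run F
t=13: ready={A,C,D} → run D
t=14: ready={A,C,D} → run D
t=15: ready={A,C,D} → run D
t=16: ready={A,C} → run A
t=17: ready={C} → run C
t=18: ready={C} → run C
t=19: ready={C} → run C
t=20: ready={C} → run C
t=21: ready={C} → run C
t=22: ready={C} → run C
t=23: (idle)
t=24: (idle)
t=25: (idle)
t=26: (idle)
t=27: (idle)
t=28: (idle)
t=29: (idle)

completion order = E, F, D, A, C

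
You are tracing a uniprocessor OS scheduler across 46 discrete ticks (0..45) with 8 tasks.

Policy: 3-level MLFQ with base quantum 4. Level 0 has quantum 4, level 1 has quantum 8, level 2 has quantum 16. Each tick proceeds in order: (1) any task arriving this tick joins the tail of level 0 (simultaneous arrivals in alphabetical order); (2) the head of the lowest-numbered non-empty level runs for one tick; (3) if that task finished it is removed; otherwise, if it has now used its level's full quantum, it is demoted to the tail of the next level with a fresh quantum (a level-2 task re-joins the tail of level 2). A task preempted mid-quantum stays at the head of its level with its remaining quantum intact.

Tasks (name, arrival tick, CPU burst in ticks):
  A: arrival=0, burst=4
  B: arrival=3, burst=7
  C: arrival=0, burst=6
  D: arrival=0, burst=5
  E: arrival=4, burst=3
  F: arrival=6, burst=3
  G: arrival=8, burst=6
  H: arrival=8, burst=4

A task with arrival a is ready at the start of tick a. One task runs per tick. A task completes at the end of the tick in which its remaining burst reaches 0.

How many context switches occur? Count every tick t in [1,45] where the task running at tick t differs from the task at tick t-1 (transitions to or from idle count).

context switches = 12

t=0: L0/L1/L2 = ACD/-/- → run A
t=1: L0/L1/L2 = ACD/-/- → run A
t=2: L0/L1/L2 = ACD/-/- → run A
t=3: L0/L1/L2 = ACDB/-/- → run A
t=4: L0/L1/L2 = CDBE/-/- → run C
t=5: L0/L1/L2 = CDBE/-/- → run C
t=6: L0/L1/L2 = CDBEF/-/- → run C
t=7: L0/L1/L2 = CDBEF/-/- → run C
t=8: L0/L1/L2 = DBEFGH/C/- → run D
t=9: L0/L1/L2 = DBEFGH/C/- → run D
t=10: L0/L1/L2 = DBEFGH/C/- → run D
t=11: L0/L1/L2 = DBEFGH/C/- → run D
t=12: L0/L1/L2 = BEFGH/CD/- → run B
t=13: L0/L1/L2 = BEFGH/CD/- → run B
t=14: L0/L1/L2 = BEFGH/CD/- → run B
t=15: L0/L1/L2 = BEFGH/CD/- → run B
t=16: L0/L1/L2 = EFGH/CDB/- → run E
t=17: L0/L1/L2 = EFGH/CDB/- → run E
t=18: L0/L1/L2 = EFGH/CDB/- → run E
t=19: L0/L1/L2 = FGH/CDB/- → run F
t=20: L0/L1/L2 = FGH/CDB/- → run F
t=21: L0/L1/L2 = FGH/CDB/- → run F
t=22: L0/L1/L2 = GH/CDB/- → run G
t=23: L0/L1/L2 = GH/CDB/- → run G
t=24: L0/L1/L2 = GH/CDB/- → run G
t=25: L0/L1/L2 = GH/CDB/- → run G
t=26: L0/L1/L2 = H/CDBG/- → run H
t=27: L0/L1/L2 = H/CDBG/- → run H
t=28: L0/L1/L2 = H/CDBG/- → run H
t=29: L0/L1/L2 = H/CDBG/- → run H
t=30: L0/L1/L2 = -/CDBG/- → run C
t=31: L0/L1/L2 = -/CDBG/- → run C
t=32: L0/L1/L2 = -/DBG/- → run D
t=33: L0/L1/L2 = -/BG/- → run B
t=34: L0/L1/L2 = -/BG/- → run B
t=35: L0/L1/L2 = -/BG/- → run B
t=36: L0/L1/L2 = -/G/- → run G
t=37: L0/L1/L2 = -/G/- → run G
t=38: (idle)
t=39: (idle)
t=40: (idle)
t=41: (idle)
t=42: (idle)
t=43: (idle)
t=44: (idle)
t=45: (idle)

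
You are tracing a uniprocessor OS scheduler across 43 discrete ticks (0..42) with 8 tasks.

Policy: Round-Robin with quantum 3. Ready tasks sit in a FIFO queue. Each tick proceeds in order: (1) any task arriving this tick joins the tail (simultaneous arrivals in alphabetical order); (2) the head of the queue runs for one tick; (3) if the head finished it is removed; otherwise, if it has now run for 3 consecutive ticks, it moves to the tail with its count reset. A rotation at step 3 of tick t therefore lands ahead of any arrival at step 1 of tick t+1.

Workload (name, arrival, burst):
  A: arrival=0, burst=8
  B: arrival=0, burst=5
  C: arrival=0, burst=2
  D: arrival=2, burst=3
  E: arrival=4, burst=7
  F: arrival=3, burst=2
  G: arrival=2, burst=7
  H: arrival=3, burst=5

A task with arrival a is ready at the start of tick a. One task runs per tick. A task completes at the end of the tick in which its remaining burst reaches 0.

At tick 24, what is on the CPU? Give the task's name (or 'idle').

t=0: queue=[A,B,C] q_used=0 → run A
t=1: queue=[A,B,C] q_used=1 → run A
t=2: queue=[A,B,C,D,G] q_used=2 → run A
t=3: queue=[B,C,D,G,A,F,H] q_used=0 → run B
t=4: queue=[B,C,D,G,A,F,H,E] q_used=1 → run B
t=5: queue=[B,C,D,G,A,F,H,E] q_used=2 → run B
t=6: queue=[C,D,G,A,F,H,E,B] q_used=0 → run C
t=7: queue=[C,D,G,A,F,H,E,B] q_used=1 → run C
t=8: queue=[D,G,A,F,H,E,B] q_used=0 → run D
t=9: queue=[D,G,A,F,H,E,B] q_used=1 → run D
t=10: queue=[D,G,A,F,H,E,B] q_used=2 → run D
t=11: queue=[G,A,F,H,E,B] q_used=0 → run G
t=12: queue=[G,A,F,H,E,B] q_used=1 → run G
t=13: queue=[G,A,F,H,E,B] q_used=2 → run G
t=14: queue=[A,F,H,E,B,G] q_used=0 → run A
t=15: queue=[A,F,H,E,B,G] q_used=1 → run A
t=16: queue=[A,F,H,E,B,G] q_used=2 → run A
t=17: queue=[F,H,E,B,G,A] q_used=0 → run F
t=18: queue=[F,H,E,B,G,A] q_used=1 → run F
t=19: queue=[H,E,B,G,A] q_used=0 → run H
t=20: queue=[H,E,B,G,A] q_used=1 → run H
t=21: queue=[H,E,B,G,A] q_used=2 → run H
t=22: queue=[E,B,G,A,H] q_used=0 → run E
t=23: queue=[E,B,G,A,H] q_used=1 → run E
t=24: queue=[E,B,G,A,H] q_used=2 → run E
t=25: queue=[B,G,A,H,E] q_used=0 → run B
t=26: queue=[B,G,A,H,E] q_used=1 → run B
t=27: queue=[G,A,H,E] q_used=0 → run G
t=28: queue=[G,A,H,E] q_used=1 → run G
t=29: queue=[G,A,H,E] q_used=2 → run G
t=30: queue=[A,H,E,G] q_used=0 → run A
t=31: queue=[A,H,E,G] q_used=1 → run A
t=32: queue=[H,E,G] q_used=0 → run H
t=33: queue=[H,E,G] q_used=1 → run H
t=34: queue=[E,G] q_used=0 → run E
t=35: queue=[E,G] q_used=1 → run E
t=36: queue=[E,G] q_used=2 → run E
t=37: queue=[G,E] q_used=0 → run G
t=38: queue=[E] q_used=0 → run E
t=39: (idle)
t=40: (idle)
t=41: (idle)
t=42: (idle)

running at tick 24 = E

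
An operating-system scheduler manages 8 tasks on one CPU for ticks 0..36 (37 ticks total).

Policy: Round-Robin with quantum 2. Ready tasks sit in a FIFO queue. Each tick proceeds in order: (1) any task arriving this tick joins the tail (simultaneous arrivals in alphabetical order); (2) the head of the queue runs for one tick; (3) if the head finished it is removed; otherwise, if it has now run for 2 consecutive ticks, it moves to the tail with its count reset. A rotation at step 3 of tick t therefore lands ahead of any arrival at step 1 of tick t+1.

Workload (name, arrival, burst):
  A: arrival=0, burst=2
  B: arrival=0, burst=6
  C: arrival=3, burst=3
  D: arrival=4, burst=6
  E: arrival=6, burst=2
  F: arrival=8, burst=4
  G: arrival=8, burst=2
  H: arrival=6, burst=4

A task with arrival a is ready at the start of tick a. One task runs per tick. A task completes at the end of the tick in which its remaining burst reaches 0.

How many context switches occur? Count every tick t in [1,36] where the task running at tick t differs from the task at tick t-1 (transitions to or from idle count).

context switches = 15

t=0: queue=[A,B] q_used=0 → run A
t=1: queue=[A,B] q_used=1 → run A
t=2: queue=[B] q_used=0 → run B
t=3: queue=[B,C] q_used=1 → run B
t=4: queue=[C,B,D] q_used=0 → run C
t=5: queue=[C,B,D] q_used=1 → run C
t=6: queue=[B,D,C,E,H] q_used=0 → run B
t=7: queue=[B,D,C,E,H] q_used=1 → run B
t=8: queue=[D,C,E,H,B,F,G] q_used=0 → run D
t=9: queue=[D,C,E,H,B,F,G] q_used=1 → run D
t=10: queue=[C,E,H,B,F,G,D] q_used=0 → run C
t=11: queue=[E,H,B,F,G,D] q_used=0 → run E
t=12: queue=[E,H,B,F,G,D] q_used=1 → run E
t=13: queue=[H,B,F,G,D] q_used=0 → run H
t=14: queue=[H,B,F,G,D] q_used=1 → run H
t=15: queue=[B,F,G,D,H] q_used=0 → run B
t=16: queue=[B,F,G,D,H] q_used=1 → run B
t=17: queue=[F,G,D,H] q_used=0 → run F
t=18: queue=[F,G,D,H] q_used=1 → run F
t=19: queue=[G,D,H,F] q_used=0 → run G
t=20: queue=[G,D,H,F] q_used=1 → run G
t=21: queue=[D,H,F] q_used=0 → run D
t=22: queue=[D,H,F] q_used=1 → run D
t=23: queue=[H,F,D] q_used=0 → run H
t=24: queue=[H,F,D] q_used=1 → run H
t=25: queue=[F,D] q_used=0 → run F
t=26: queue=[F,D] q_used=1 → run F
t=27: queue=[D] q_used=0 → run D
t=28: queue=[D] q_used=1 → run D
t=29: (idle)
t=30: (idle)
t=31: (idle)
t=32: (idle)
t=33: (idle)
t=34: (idle)
t=35: (idle)
t=36: (idle)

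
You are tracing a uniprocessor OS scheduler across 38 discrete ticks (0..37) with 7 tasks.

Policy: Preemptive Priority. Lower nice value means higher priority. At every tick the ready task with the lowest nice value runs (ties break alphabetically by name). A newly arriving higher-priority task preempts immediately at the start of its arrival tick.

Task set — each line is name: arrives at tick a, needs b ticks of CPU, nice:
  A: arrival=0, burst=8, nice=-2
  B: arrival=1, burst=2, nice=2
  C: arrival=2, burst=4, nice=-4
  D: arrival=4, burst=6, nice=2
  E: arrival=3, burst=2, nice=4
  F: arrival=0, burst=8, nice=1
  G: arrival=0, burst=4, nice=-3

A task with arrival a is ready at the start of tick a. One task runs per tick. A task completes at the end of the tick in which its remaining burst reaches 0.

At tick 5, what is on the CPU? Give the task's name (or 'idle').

t=0: ready={A,F,G} → run G
t=1: ready={A,B,F,G} → run G
t=2: ready={A,B,C,F,G} → run C
t=3: ready={A,B,C,E,F,G} → run C
t=4: ready={A,B,C,D,E,F,G} → run C
t=5: ready={A,B,C,D,E,F,G} → run C
t=6: ready={A,B,D,E,F,G} → run G
t=7: ready={A,B,D,E,F,G} → run G
t=8: ready={A,B,D,E,F} → run A
t=9: ready={A,B,D,E,F} → run A
t=10: ready={A,B,D,E,F} → run A
t=11: ready={A,B,D,E,F} → run A
t=12: ready={A,B,D,E,F} → run A
t=13: ready={A,B,D,E,F} → run A
t=14: ready={A,B,D,E,F} → run A
t=15: ready={A,B,D,E,F} → run A
t=16: ready={B,D,E,F} → run F
t=17: ready={B,D,E,F} → run F
t=18: ready={B,D,E,F} → run F
t=19: ready={B,D,E,F} → run F
t=20: ready={B,D,E,F} → run F
t=21: ready={B,D,E,F} → run F
t=22: ready={B,D,E,F} → run F
t=23: ready={B,D,E,F} → run F
t=24: ready={B,D,E} → run B
t=25: ready={B,D,E} → run B
t=26: ready={D,E} → run D
t=27: ready={D,E} → run D
t=28: ready={D,E} → run D
t=29: ready={D,E} → run D
t=30: ready={D,E} → run D
t=31: ready={D,E} → run D
t=32: ready={E} → run E
t=33: ready={E} → run E
t=34: (idle)
t=35: (idle)
t=36: (idle)
t=37: (idle)

running at tick 5 = C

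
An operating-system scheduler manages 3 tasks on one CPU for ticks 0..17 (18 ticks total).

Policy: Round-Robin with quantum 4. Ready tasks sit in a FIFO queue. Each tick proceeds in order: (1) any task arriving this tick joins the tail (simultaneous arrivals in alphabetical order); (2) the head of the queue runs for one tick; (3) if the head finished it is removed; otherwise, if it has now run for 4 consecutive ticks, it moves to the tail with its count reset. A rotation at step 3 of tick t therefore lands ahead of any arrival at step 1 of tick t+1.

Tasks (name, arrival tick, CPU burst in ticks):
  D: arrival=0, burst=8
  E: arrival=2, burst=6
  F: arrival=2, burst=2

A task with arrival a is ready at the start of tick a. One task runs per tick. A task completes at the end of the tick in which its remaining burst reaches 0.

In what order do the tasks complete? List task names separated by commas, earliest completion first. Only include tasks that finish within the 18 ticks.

completion order = F, D, E

t=0: queue=[D] q_used=0 → run D
t=1: queue=[D] q_used=1 → run D
t=2: queue=[D,E,F] q_used=2 → run D
t=3: queue=[D,E,F] q_used=3 → run D
t=4: queue=[E,F,D] q_used=0 → run E
t=5: queue=[E,F,D] q_used=1 → run E
t=6: queue=[E,F,D] q_used=2 → run E
t=7: queue=[E,F,D] q_used=3 → run E
t=8: queue=[F,D,E] q_used=0 → run F
t=9: queue=[F,D,E] q_used=1 → run F
t=10: queue=[D,E] q_used=0 → run D
t=11: queue=[D,E] q_used=1 → run D
t=12: queue=[D,E] q_used=2 → run D
t=13: queue=[D,E] q_used=3 → run D
t=14: queue=[E] q_used=0 → run E
t=15: queue=[E] q_used=1 → run E
t=16: (idle)
t=17: (idle)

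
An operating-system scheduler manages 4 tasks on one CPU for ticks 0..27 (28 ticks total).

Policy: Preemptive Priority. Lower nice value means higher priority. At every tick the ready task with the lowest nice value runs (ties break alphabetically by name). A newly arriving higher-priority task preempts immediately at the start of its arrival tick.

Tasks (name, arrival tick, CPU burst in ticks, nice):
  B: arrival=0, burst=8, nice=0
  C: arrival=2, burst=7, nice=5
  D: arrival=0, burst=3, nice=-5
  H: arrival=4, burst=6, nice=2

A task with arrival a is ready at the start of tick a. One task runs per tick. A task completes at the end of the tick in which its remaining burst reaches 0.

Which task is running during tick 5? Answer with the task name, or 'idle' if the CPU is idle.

running at tick 5 = B

t=0: ready={B,D} → run D
t=1: ready={B,D} → run D
t=2: ready={B,C,D} → run D
t=3: ready={B,C} → run B
t=4: ready={B,C,H} → run B
t=5: ready={B,C,H} → run B
t=6: ready={B,C,H} → run B
t=7: ready={B,C,H} → run B
t=8: ready={B,C,H} → run B
t=9: ready={B,C,H} → run B
t=10: ready={B,C,H} → run B
t=11: ready={C,H} → run H
t=12: ready={C,H} → run H
t=13: ready={C,H} → run H
t=14: ready={C,H} → run H
t=15: ready={C,H} → run H
t=16: ready={C,H} → run H
t=17: ready={C} → run C
t=18: ready={C} → run C
t=19: ready={C} → run C
t=20: ready={C} → run C
t=21: ready={C} → run C
t=22: ready={C} → run C
t=23: ready={C} → run C
t=24: (idle)
t=25: (idle)
t=26: (idle)
t=27: (idle)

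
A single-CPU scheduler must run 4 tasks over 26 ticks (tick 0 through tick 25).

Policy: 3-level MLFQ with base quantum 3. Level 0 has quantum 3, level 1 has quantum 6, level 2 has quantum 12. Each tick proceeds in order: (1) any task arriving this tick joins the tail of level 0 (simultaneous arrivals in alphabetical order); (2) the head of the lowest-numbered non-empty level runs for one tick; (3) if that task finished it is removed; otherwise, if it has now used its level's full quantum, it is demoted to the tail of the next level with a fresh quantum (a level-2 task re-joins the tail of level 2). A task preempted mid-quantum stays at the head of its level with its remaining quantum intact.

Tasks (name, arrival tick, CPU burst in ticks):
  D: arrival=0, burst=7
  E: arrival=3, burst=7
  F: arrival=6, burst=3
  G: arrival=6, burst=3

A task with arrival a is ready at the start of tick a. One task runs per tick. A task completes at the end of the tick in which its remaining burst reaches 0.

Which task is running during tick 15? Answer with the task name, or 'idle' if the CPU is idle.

t=0: L0/L1/L2 = D/-/- → run D
t=1: L0/L1/L2 = D/-/- → run D
t=2: L0/L1/L2 = D/-/- → run D
t=3: L0/L1/L2 = E/D/- → run E
t=4: L0/L1/L2 = E/D/- → run E
t=5: L0/L1/L2 = E/D/- → run E
t=6: L0/L1/L2 = FG/DE/- → run F
t=7: L0/L1/L2 = FG/DE/- → run F
t=8: L0/L1/L2 = FG/DE/- → run F
t=9: L0/L1/L2 = G/DE/- → run G
t=10: L0/L1/L2 = G/DE/- → run G
t=11: L0/L1/L2 = G/DE/- → run G
t=12: L0/L1/L2 = -/DE/- → run D
t=13: L0/L1/L2 = -/DE/- → run D
t=14: L0/L1/L2 = -/DE/- → run D
t=15: L0/L1/L2 = -/DE/- → run D
t=16: L0/L1/L2 = -/E/- → run E
t=17: L0/L1/L2 = -/E/- → run E
t=18: L0/L1/L2 = -/E/- → run E
t=19: L0/L1/L2 = -/E/- → run E
t=20: (idle)
t=21: (idle)
t=22: (idle)
t=23: (idle)
t=24: (idle)
t=25: (idle)

running at tick 15 = D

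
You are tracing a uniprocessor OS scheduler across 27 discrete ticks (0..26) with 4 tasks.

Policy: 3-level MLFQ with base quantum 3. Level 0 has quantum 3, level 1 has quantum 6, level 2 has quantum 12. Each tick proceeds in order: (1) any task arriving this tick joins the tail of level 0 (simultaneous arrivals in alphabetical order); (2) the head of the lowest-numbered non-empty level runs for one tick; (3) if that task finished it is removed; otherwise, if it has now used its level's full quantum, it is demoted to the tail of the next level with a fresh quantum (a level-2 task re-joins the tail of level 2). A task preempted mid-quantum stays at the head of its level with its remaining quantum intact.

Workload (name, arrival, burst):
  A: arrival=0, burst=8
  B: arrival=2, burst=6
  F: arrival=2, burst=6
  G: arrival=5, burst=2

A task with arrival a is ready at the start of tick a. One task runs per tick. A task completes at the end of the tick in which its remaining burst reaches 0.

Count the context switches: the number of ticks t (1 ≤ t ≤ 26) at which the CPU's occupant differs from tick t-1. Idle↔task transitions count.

context switches = 7

t=0: L0/L1/L2 = A/-/- → run A
t=1: L0/L1/L2 = A/-/- → run A
t=2: L0/L1/L2 = ABF/-/- → run A
t=3: L0/L1/L2 = BF/A/- → run B
t=4: L0/L1/L2 = BF/A/- → run B
t=5: L0/L1/L2 = BFG/A/- → run B
t=6: L0/L1/L2 = FG/AB/- → run F
t=7: L0/L1/L2 = FG/AB/- → run F
t=8: L0/L1/L2 = FG/AB/- → run F
t=9: L0/L1/L2 = G/ABF/- → run G
t=10: L0/L1/L2 = G/ABF/- → run G
t=11: L0/L1/L2 = -/ABF/- → run A
t=12: L0/L1/L2 = -/ABF/- → run A
t=13: L0/L1/L2 = -/ABF/- → run A
t=14: L0/L1/L2 = -/ABF/- → run A
t=15: L0/L1/L2 = -/ABF/- → run A
t=16: L0/L1/L2 = -/BF/- → run B
t=17: L0/L1/L2 = -/BF/- → run B
t=18: L0/L1/L2 = -/BF/- → run B
t=19: L0/L1/L2 = -/F/- → run F
t=20: L0/L1/L2 = -/F/- → run F
t=21: L0/L1/L2 = -/F/- → run F
t=22: (idle)
t=23: (idle)
t=24: (idle)
t=25: (idle)
t=26: (idle)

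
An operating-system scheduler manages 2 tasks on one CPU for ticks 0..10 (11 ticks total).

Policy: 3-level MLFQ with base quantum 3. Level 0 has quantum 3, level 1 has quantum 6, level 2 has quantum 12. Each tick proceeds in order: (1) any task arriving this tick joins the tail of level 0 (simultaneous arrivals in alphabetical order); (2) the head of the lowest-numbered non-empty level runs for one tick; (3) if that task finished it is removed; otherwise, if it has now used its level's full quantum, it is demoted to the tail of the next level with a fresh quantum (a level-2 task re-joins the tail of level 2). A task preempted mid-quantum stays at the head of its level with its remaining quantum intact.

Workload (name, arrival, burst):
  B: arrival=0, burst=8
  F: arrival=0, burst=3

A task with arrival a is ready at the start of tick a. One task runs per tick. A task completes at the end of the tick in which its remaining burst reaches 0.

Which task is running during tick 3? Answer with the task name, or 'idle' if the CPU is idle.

t=0: L0/L1/L2 = BF/-/- → run B
t=1: L0/L1/L2 = BF/-/- → run B
t=2: L0/L1/L2 = BF/-/- → run B
t=3: L0/L1/L2 = F/B/- → run F
t=4: L0/L1/L2 = F/B/- → run F
t=5: L0/L1/L2 = F/B/- → run F
t=6: L0/L1/L2 = -/B/- → run B
t=7: L0/L1/L2 = -/B/- → run B
t=8: L0/L1/L2 = -/B/- → run B
t=9: L0/L1/L2 = -/B/- → run B
t=10: L0/L1/L2 = -/B/- → run B

running at tick 3 = F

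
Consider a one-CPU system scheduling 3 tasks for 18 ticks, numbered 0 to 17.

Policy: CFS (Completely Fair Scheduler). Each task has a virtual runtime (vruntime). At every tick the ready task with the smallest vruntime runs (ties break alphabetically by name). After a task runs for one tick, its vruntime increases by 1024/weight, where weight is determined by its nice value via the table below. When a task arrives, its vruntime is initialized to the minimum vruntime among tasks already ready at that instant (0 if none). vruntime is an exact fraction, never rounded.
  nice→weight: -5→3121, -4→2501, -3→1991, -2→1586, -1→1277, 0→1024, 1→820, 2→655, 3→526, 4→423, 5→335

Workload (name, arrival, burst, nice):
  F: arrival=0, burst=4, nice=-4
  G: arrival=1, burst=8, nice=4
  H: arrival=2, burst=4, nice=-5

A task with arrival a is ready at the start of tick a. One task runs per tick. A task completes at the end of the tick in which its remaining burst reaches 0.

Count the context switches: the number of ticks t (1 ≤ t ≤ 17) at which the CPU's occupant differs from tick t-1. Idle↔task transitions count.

context switches = 8

t=0: vr[F=0] → run F
t=1: vr[F=1024/2501 G=1024/2501] → run F
t=2: vr[F=2048/2501 G=1024/2501 H=1024/2501] → run G
t=3: vr[F=2048/2501 G=2994176/1057923 H=1024/2501] → run H
t=4: vr[F=2048/2501 G=2994176/1057923 H=5756928/7805621] → run H
t=5: vr[F=2048/2501 G=2994176/1057923 H=8317952/7805621] → run F
t=6: vr[F=3072/2501 G=2994176/1057923 H=8317952/7805621] → run H
t=7: vr[F=3072/2501 G=2994176/1057923 H=10878976/7805621] → run F
t=8: vr[G=2994176/1057923 H=10878976/7805621] → run H
t=9: vr[G=2994176/1057923] → run G
t=10: vr[G=5555200/1057923] → run G
t=11: vr[G=2705408/352641] → run G
t=12: vr[G=10677248/1057923] → run G
t=13: vr[G=13238272/1057923] → run G
t=14: vr[G=5266432/352641] → run G
t=15: vr[G=18360320/1057923] → run G
t=16: (idle)
t=17: (idle)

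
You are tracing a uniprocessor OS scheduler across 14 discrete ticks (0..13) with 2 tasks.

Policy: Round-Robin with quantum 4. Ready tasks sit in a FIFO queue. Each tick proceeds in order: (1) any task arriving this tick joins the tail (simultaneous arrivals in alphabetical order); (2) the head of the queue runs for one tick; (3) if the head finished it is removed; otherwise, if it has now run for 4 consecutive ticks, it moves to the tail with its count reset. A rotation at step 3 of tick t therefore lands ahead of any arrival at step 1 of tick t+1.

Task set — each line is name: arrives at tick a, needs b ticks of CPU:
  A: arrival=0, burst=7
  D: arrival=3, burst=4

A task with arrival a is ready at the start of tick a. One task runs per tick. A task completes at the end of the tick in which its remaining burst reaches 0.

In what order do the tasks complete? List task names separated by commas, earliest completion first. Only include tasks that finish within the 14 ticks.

t=0: queue=[A] q_used=0 → run A
t=1: queue=[A] q_used=1 → run A
t=2: queue=[A] q_used=2 → run A
t=3: queue=[A,D] q_used=3 → run A
t=4: queue=[D,A] q_used=0 → run D
t=5: queue=[D,A] q_used=1 → run D
t=6: queue=[D,A] q_used=2 → run D
t=7: queue=[D,A] q_used=3 → run D
t=8: queue=[A] q_used=0 → run A
t=9: queue=[A] q_used=1 → run A
t=10: queue=[A] q_used=2 → run A
t=11: (idle)
t=12: (idle)
t=13: (idle)

completion order = D, A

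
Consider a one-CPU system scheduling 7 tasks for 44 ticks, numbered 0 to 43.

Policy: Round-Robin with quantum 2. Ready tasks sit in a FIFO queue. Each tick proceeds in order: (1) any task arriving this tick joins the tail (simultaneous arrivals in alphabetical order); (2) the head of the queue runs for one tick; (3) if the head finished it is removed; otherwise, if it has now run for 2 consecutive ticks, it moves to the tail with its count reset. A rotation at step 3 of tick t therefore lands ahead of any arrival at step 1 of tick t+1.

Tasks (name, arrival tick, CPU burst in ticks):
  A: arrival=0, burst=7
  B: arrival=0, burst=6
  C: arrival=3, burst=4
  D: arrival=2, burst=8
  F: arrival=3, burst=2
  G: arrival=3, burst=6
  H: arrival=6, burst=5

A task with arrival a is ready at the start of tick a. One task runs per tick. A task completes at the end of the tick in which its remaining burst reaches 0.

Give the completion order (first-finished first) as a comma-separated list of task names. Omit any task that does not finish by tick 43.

completion order = F, C, B, A, G, H, D

t=0: queue=[A,B] q_used=0 → run A
t=1: queue=[A,B] q_used=1 → run A
t=2: queue=[B,A,D] q_used=0 → run B
t=3: queue=[B,A,D,C,F,G] q_used=1 → run B
t=4: queue=[A,D,C,F,G,B] q_used=0 → run A
t=5: queue=[A,D,C,F,G,B] q_used=1 → run A
t=6: queue=[D,C,F,G,B,A,H] q_used=0 → run D
t=7: queue=[D,C,F,G,B,A,H] q_used=1 → run D
t=8: queue=[C,F,G,B,A,H,D] q_used=0 → run C
t=9: queue=[C,F,G,B,A,H,D] q_used=1 → run C
t=10: queue=[F,G,B,A,H,D,C] q_used=0 → run F
t=11: queue=[F,G,B,A,H,D,C] q_used=1 → run F
t=12: queue=[G,B,A,H,D,C] q_used=0 → run G
t=13: queue=[G,B,A,H,D,C] q_used=1 → run G
t=14: queue=[B,A,H,D,C,G] q_used=0 → run B
t=15: queue=[B,A,H,D,C,G] q_used=1 → run B
t=16: queue=[A,H,D,C,G,B] q_used=0 → run A
t=17: queue=[A,H,D,C,G,B] q_used=1 → run A
t=18: queue=[H,D,C,G,B,A] q_used=0 → run H
t=19: queue=[H,D,C,G,B,A] q_used=1 → run H
t=20: queue=[D,C,G,B,A,H] q_used=0 → run D
t=21: queue=[D,C,G,B,A,H] q_used=1 → run D
t=22: queue=[C,G,B,A,H,D] q_used=0 → run C
t=23: queue=[C,G,B,A,H,D] q_used=1 → run C
t=24: queue=[G,B,A,H,D] q_used=0 → run G
t=25: queue=[G,B,A,H,D] q_used=1 → run G
t=26: queue=[B,A,H,D,G] q_used=0 → run B
t=27: queue=[B,A,H,D,G] q_used=1 → run B
t=28: queue=[A,H,D,G] q_used=0 → run A
t=29: queue=[H,D,G] q_used=0 → run H
t=30: queue=[H,D,G] q_used=1 → run H
t=31: queue=[D,G,H] q_used=0 → run D
t=32: queue=[D,G,H] q_used=1 → run D
t=33: queue=[G,H,D] q_used=0 → run G
t=34: queue=[G,H,D] q_used=1 → run G
t=35: queue=[H,D] q_used=0 → run H
t=36: queue=[D] q_used=0 → run D
t=37: queue=[D] q_used=1 → run D
t=38: (idle)
t=39: (idle)
t=40: (idle)
t=41: (idle)
t=42: (idle)
t=43: (idle)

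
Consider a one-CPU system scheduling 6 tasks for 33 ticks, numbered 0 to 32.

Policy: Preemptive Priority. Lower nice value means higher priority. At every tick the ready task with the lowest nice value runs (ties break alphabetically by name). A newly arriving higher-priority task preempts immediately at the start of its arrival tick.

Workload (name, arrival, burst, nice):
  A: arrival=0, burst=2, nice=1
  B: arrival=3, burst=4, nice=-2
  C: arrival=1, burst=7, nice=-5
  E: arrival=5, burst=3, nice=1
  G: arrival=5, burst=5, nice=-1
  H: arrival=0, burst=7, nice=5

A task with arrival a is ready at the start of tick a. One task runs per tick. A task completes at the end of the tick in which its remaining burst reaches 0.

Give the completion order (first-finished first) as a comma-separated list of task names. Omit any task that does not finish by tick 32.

t=0: ready={A,H} → run A
t=1: ready={A,C,H} → run C
t=2: ready={A,C,H} → run C
t=3: ready={A,B,C,H} → run C
t=4: ready={A,B,C,H} → run C
t=5: ready={A,B,C,E,G,H} → run C
t=6: ready={A,B,C,E,G,H} → run C
t=7: ready={A,B,C,E,G,H} → run C
t=8: ready={A,B,E,G,H} → run B
t=9: ready={A,B,E,G,H} → run B
t=10: ready={A,B,E,G,H} → run B
t=11: ready={A,B,E,G,H} → run B
t=12: ready={A,E,G,H} → run G
t=13: ready={A,E,G,H} → run G
t=14: ready={A,E,G,H} → run G
t=15: ready={A,E,G,H} → run G
t=16: ready={A,E,G,H} → run G
t=17: ready={A,E,H} → run A
t=18: ready={E,H} → run E
t=19: ready={E,H} → run E
t=20: ready={E,H} → run E
t=21: ready={H} → run H
t=22: ready={H} → run H
t=23: ready={H} → run H
t=24: ready={H} → run H
t=25: ready={H} → run H
t=26: ready={H} → run H
t=27: ready={H} → run H
t=28: (idle)
t=29: (idle)
t=30: (idle)
t=31: (idle)
t=32: (idle)

completion order = C, B, G, A, E, H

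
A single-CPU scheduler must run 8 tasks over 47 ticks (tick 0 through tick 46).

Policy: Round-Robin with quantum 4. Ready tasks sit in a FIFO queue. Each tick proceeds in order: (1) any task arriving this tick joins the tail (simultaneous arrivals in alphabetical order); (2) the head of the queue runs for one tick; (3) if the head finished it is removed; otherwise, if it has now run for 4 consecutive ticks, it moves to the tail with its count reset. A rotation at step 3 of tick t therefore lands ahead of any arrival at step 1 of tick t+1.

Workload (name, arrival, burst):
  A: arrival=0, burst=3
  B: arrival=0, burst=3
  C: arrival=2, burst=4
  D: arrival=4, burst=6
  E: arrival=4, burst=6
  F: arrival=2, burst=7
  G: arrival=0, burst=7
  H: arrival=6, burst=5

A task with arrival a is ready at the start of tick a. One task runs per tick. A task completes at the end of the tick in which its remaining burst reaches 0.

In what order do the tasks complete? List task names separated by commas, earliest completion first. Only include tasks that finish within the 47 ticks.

completion order = A, B, C, G, F, D, E, H

t=0: queue=[A,B,G] q_used=0 → run A
t=1: queue=[A,B,G] q_used=1 → run A
t=2: queue=[A,B,G,C,F] q_used=2 → run A
t=3: queue=[B,G,C,F] q_used=0 → run B
t=4: queue=[B,G,C,F,D,E] q_used=1 → run B
t=5: queue=[B,G,C,F,D,E] q_used=2 → run B
t=6: queue=[G,C,F,D,E,H] q_used=0 → run G
t=7: queue=[G,C,F,D,E,H] q_used=1 → run G
t=8: queue=[G,C,F,D,E,H] q_used=2 → run G
t=9: queue=[G,C,F,D,E,H] q_used=3 → run G
t=10: queue=[C,F,D,E,H,G] q_used=0 → run C
t=11: queue=[C,F,D,E,H,G] q_used=1 → run C
t=12: queue=[C,F,D,E,H,G] q_used=2 → run C
t=13: queue=[C,F,D,E,H,G] q_used=3 → run C
t=14: queue=[F,D,E,H,G] q_used=0 → run F
t=15: queue=[F,D,E,H,G] q_used=1 → run F
t=16: queue=[F,D,E,H,G] q_used=2 → run F
t=17: queue=[F,D,E,H,G] q_used=3 → run F
t=18: queue=[D,E,H,G,F] q_used=0 → run D
t=19: queue=[D,E,H,G,F] q_used=1 → run D
t=20: queue=[D,E,H,G,F] q_used=2 → run D
t=21: queue=[D,E,H,G,F] q_used=3 → run D
t=22: queue=[E,H,G,F,D] q_used=0 → run E
t=23: queue=[E,H,G,F,D] q_used=1 → run E
t=24: queue=[E,H,G,F,D] q_used=2 → run E
t=25: queue=[E,H,G,F,D] q_used=3 → run E
t=26: queue=[H,G,F,D,E] q_used=0 → run H
t=27: queue=[H,G,F,D,E] q_used=1 → run H
t=28: queue=[H,G,F,D,E] q_used=2 → run H
t=29: queue=[H,G,F,D,E] q_used=3 → run H
t=30: queue=[G,F,D,E,H] q_used=0 → run G
t=31: queue=[G,F,D,E,H] q_used=1 → run G
t=32: queue=[G,F,D,E,H] q_used=2 → run G
t=33: queue=[F,D,E,H] q_used=0 → run F
t=34: queue=[F,D,E,H] q_used=1 → run F
t=35: queue=[F,D,E,H] q_used=2 → run F
t=36: queue=[D,E,H] q_used=0 → run D
t=37: queue=[D,E,H] q_used=1 → run D
t=38: queue=[E,H] q_used=0 → run E
t=39: queue=[E,H] q_used=1 → run E
t=40: queue=[H] q_used=0 → run H
t=41: (idle)
t=42: (idle)
t=43: (idle)
t=44: (idle)
t=45: (idle)
t=46: (idle)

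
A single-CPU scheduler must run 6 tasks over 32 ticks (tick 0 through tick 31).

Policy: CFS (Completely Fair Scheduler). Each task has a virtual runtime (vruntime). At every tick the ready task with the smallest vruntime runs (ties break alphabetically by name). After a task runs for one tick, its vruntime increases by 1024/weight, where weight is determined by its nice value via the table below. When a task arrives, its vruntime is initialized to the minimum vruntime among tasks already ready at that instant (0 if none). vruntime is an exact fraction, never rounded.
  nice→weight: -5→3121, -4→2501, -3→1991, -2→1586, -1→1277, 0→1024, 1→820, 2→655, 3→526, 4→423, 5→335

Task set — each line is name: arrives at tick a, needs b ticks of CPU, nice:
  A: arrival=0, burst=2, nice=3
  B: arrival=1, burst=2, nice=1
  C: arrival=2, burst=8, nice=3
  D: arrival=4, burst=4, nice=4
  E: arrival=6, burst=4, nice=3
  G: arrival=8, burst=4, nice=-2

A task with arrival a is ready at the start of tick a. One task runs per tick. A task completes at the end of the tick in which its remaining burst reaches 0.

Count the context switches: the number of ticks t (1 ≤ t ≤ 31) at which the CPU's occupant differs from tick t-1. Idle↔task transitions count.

t=0: vr[A=0] → run A
t=1: vr[A=512/263 B=512/263] → run A
t=2: vr[B=512/263 C=512/263] → run B
t=3: vr[B=172288/53915 C=512/263] → run C
t=4: vr[B=172288/53915 C=1024/263 D=172288/53915] → run B
t=5: vr[C=1024/263 D=172288/53915] → run D
t=6: vr[C=1024/263 D=128086784/22806045 E=1024/263] → run C
t=7: vr[C=1536/263 D=128086784/22806045 E=1024/263] → run E
t=8: vr[C=1536/263 D=128086784/22806045 E=1536/263 G=128086784/22806045] → run D
t=9: vr[C=1536/263 D=183295744/22806045 E=1536/263 G=128086784/22806045] → run G
t=10: vr[C=1536/263 D=183295744/22806045 E=1536/263 G=113249514752/18085193685] → run C
t=11: vr[C=2048/263 D=183295744/22806045 E=1536/263 G=113249514752/18085193685] → run E
t=12: vr[C=2048/263 D=183295744/22806045 E=2048/263 G=113249514752/18085193685] → run G
t=13: vr[C=2048/263 D=183295744/22806045 E=2048/263 G=124926209792/18085193685] → run G
t=14: vr[C=2048/263 D=183295744/22806045 E=2048/263 G=136602904832/18085193685] → run G
t=15: vr[C=2048/263 D=183295744/22806045 E=2048/263] → run C
t=16: vr[C=2560/263 D=183295744/22806045 E=2048/263] → run E
t=17: vr[C=2560/263 D=183295744/22806045 E=2560/263] → run D
t=18: vr[C=2560/263 D=79501568/7602015 E=2560/263] → run C
t=19: vr[C=3072/263 D=79501568/7602015 E=2560/263] → run E
t=20: vr[C=3072/263 D=79501568/7602015] → run D
t=21: vr[C=3072/263] → run C
t=22: vr[C=3584/263] → run C
t=23: vr[C=4096/263] → run C
t=24: (idle)
t=25: (idle)
t=26: (idle)
t=27: (idle)
t=28: (idle)
t=29: (idle)
t=30: (idle)
t=31: (idle)

context switches = 19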